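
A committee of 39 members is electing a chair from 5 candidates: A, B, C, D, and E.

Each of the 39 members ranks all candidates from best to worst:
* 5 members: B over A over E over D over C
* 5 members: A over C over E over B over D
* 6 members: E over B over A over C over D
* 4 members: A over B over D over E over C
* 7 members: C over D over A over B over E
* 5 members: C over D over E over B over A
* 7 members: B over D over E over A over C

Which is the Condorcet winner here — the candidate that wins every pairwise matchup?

B

B vs A: 23–16
B vs C: 22–17
B vs D: 27–12
B vs E: 23–16
B beats every other candidate.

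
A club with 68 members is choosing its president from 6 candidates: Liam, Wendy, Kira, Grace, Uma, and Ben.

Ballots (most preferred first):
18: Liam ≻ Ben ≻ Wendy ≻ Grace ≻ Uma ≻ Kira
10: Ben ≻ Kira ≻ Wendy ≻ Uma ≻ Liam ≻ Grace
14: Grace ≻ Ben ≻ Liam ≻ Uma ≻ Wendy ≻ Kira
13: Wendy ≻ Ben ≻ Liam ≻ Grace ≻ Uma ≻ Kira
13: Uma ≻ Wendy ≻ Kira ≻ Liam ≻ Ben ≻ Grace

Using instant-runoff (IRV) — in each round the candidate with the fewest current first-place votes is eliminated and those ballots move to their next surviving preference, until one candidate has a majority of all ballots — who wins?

Round 1: Liam 18, Wendy 13, Kira 0, Grace 14, Uma 13, Ben 10. Kira eliminated.
Round 2: Liam 18, Wendy 13, Grace 14, Uma 13, Ben 10. Ben eliminated.
Round 3: Liam 18, Wendy 23, Grace 14, Uma 13. Uma eliminated.
Round 4: Liam 18, Wendy 36, Grace 14. Wendy has a majority (≥35).

Wendy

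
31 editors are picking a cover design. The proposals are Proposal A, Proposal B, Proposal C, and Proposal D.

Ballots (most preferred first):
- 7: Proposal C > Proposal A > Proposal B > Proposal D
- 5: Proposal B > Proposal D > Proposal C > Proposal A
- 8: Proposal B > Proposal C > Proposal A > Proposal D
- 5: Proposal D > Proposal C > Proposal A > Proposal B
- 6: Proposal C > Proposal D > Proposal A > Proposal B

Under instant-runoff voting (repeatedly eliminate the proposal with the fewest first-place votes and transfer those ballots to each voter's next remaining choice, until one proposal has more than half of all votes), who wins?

Proposal C

Round 1: Proposal A 0, Proposal B 13, Proposal C 13, Proposal D 5. Proposal A eliminated.
Round 2: Proposal B 13, Proposal C 13, Proposal D 5. Proposal D eliminated.
Round 3: Proposal B 13, Proposal C 18. Proposal C has a majority (≥16).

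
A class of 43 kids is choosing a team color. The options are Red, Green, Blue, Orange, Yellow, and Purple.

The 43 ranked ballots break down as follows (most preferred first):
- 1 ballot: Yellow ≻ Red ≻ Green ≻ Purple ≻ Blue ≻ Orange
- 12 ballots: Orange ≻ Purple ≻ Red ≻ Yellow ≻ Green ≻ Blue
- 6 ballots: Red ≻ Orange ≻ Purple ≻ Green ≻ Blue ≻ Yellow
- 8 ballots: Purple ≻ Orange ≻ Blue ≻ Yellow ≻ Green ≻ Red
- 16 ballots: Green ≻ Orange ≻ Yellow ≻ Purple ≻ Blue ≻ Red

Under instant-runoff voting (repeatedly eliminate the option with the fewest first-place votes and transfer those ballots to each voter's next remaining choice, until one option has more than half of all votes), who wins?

Orange

Round 1: Red 6, Green 16, Blue 0, Orange 12, Yellow 1, Purple 8. Blue eliminated.
Round 2: Red 6, Green 16, Orange 12, Yellow 1, Purple 8. Yellow eliminated.
Round 3: Red 7, Green 16, Orange 12, Purple 8. Red eliminated.
Round 4: Green 17, Orange 18, Purple 8. Purple eliminated.
Round 5: Green 17, Orange 26. Orange has a majority (≥22).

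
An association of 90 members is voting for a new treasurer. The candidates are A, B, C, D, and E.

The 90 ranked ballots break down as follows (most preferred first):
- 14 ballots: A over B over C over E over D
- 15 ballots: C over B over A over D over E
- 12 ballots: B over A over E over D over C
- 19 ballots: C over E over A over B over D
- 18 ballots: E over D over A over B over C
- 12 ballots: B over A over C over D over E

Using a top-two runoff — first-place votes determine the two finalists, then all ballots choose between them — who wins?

B

Round 1 first-place votes: A 14, B 24, C 34, D 0, E 18. C and B advance.
Runoff: C is ranked above B on 34 ballots, B above C on 56.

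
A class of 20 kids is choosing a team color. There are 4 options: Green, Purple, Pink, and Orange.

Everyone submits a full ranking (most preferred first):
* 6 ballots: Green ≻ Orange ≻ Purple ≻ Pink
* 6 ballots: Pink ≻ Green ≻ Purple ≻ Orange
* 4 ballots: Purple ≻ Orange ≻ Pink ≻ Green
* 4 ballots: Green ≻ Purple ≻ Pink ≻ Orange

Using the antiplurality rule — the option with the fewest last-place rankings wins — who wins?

Last-place votes: Green 4, Purple 0, Pink 6, Orange 10.

Purple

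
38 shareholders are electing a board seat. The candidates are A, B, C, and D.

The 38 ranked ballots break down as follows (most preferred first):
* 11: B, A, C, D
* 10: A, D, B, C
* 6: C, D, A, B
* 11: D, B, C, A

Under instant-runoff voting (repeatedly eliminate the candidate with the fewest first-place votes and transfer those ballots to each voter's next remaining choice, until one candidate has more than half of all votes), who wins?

D

Round 1: A 10, B 11, C 6, D 11. C eliminated.
Round 2: A 10, B 11, D 17. A eliminated.
Round 3: B 11, D 27. D has a majority (≥20).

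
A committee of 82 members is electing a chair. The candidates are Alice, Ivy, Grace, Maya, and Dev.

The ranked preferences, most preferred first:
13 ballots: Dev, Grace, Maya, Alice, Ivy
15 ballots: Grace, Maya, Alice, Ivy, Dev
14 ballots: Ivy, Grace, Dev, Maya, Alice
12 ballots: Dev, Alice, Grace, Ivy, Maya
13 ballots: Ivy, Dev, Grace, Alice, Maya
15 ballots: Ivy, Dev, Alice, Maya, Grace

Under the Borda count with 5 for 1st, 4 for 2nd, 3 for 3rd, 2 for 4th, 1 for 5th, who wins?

Dev

Alice: 13×2 + 15×3 + 14×1 + 12×4 + 13×2 + 15×3 = 204
Ivy: 13×1 + 15×2 + 14×5 + 12×2 + 13×5 + 15×5 = 277
Grace: 13×4 + 15×5 + 14×4 + 12×3 + 13×3 + 15×1 = 273
Maya: 13×3 + 15×4 + 14×2 + 12×1 + 13×1 + 15×2 = 182
Dev: 13×5 + 15×1 + 14×3 + 12×5 + 13×4 + 15×4 = 294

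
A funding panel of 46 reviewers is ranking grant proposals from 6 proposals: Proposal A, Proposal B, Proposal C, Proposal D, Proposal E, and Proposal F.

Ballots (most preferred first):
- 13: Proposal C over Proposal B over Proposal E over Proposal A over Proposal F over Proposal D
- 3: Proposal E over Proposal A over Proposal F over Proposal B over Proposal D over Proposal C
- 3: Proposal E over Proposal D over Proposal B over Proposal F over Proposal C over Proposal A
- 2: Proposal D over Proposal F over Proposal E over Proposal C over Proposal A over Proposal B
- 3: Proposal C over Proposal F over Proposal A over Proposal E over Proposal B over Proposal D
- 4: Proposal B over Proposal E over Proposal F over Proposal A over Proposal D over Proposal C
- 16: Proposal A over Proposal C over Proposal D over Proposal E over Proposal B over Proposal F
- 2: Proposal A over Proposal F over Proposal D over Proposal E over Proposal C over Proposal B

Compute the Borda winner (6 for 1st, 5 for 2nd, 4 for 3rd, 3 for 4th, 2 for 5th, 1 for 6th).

Proposal A: 13×3 + 3×5 + 3×1 + 2×2 + 3×4 + 4×3 + 16×6 + 2×6 = 193
Proposal B: 13×5 + 3×3 + 3×4 + 2×1 + 3×2 + 4×6 + 16×2 + 2×1 = 152
Proposal C: 13×6 + 3×1 + 3×2 + 2×3 + 3×6 + 4×1 + 16×5 + 2×2 = 199
Proposal D: 13×1 + 3×2 + 3×5 + 2×6 + 3×1 + 4×2 + 16×4 + 2×4 = 129
Proposal E: 13×4 + 3×6 + 3×6 + 2×4 + 3×3 + 4×5 + 16×3 + 2×3 = 179
Proposal F: 13×2 + 3×4 + 3×3 + 2×5 + 3×5 + 4×4 + 16×1 + 2×5 = 114

Proposal C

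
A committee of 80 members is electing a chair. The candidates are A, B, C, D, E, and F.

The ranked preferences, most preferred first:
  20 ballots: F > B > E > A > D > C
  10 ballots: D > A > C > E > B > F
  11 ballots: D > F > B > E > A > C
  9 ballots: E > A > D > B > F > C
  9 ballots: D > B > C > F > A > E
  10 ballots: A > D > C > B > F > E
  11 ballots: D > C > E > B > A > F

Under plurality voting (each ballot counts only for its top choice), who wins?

First-place votes: A 10, B 0, C 0, D 41, E 9, F 20.

D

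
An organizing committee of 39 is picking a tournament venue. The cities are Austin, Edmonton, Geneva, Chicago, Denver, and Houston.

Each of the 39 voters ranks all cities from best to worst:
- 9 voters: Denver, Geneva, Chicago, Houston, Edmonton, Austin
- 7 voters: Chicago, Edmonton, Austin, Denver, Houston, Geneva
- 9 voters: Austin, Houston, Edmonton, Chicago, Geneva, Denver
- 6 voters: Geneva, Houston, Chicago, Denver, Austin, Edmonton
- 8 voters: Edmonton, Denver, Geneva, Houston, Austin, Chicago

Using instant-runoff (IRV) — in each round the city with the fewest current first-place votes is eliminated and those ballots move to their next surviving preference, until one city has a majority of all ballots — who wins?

Round 1: Austin 9, Edmonton 8, Geneva 6, Chicago 7, Denver 9, Houston 0. Houston eliminated.
Round 2: Austin 9, Edmonton 8, Geneva 6, Chicago 7, Denver 9. Geneva eliminated.
Round 3: Austin 9, Edmonton 8, Chicago 13, Denver 9. Edmonton eliminated.
Round 4: Austin 9, Chicago 13, Denver 17. Austin eliminated.
Round 5: Chicago 22, Denver 17. Chicago has a majority (≥20).

Chicago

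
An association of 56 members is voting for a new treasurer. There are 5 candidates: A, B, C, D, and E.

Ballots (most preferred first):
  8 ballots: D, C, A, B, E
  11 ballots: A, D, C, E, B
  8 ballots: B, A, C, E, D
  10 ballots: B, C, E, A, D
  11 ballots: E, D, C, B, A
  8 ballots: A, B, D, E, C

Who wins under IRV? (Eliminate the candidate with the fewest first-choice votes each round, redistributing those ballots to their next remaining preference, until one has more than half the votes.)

B

Round 1: A 19, B 18, C 0, D 8, E 11. C eliminated.
Round 2: A 19, B 18, D 8, E 11. D eliminated.
Round 3: A 27, B 18, E 11. E eliminated.
Round 4: A 27, B 29. B has a majority (≥29).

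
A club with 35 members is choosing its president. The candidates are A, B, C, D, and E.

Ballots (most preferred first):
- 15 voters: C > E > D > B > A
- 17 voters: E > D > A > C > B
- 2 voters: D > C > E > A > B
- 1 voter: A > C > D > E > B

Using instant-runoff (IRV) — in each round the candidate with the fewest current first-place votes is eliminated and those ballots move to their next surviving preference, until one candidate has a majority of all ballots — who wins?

Round 1: A 1, B 0, C 15, D 2, E 17. B eliminated.
Round 2: A 1, C 15, D 2, E 17. A eliminated.
Round 3: C 16, D 2, E 17. D eliminated.
Round 4: C 18, E 17. C has a majority (≥18).

C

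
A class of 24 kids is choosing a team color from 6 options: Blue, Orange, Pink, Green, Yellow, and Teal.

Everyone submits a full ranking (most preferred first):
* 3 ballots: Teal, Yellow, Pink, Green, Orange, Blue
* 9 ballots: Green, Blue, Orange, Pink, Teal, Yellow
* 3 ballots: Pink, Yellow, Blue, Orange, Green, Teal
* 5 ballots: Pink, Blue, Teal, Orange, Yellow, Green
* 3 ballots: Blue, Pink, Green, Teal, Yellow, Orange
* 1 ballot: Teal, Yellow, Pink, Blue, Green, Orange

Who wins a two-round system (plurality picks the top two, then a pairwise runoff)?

Round 1 first-place votes: Blue 3, Orange 0, Pink 8, Green 9, Yellow 0, Teal 4. Green and Pink advance.
Runoff: Green is ranked above Pink on 9 ballots, Pink above Green on 15.

Pink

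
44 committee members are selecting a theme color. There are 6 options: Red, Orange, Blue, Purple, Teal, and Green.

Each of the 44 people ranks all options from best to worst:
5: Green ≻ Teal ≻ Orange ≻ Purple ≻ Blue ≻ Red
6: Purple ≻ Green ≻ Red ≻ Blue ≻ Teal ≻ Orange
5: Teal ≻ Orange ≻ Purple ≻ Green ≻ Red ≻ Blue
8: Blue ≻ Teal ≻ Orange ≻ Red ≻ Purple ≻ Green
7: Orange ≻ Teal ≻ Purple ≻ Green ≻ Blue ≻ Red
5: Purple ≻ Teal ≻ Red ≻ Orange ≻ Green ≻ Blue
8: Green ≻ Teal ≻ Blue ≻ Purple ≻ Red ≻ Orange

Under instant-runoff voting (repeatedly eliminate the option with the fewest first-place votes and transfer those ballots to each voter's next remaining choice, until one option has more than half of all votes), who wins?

Orange

Round 1: Red 0, Orange 7, Blue 8, Purple 11, Teal 5, Green 13. Red eliminated.
Round 2: Orange 7, Blue 8, Purple 11, Teal 5, Green 13. Teal eliminated.
Round 3: Orange 12, Blue 8, Purple 11, Green 13. Blue eliminated.
Round 4: Orange 20, Purple 11, Green 13. Purple eliminated.
Round 5: Orange 25, Green 19. Orange has a majority (≥23).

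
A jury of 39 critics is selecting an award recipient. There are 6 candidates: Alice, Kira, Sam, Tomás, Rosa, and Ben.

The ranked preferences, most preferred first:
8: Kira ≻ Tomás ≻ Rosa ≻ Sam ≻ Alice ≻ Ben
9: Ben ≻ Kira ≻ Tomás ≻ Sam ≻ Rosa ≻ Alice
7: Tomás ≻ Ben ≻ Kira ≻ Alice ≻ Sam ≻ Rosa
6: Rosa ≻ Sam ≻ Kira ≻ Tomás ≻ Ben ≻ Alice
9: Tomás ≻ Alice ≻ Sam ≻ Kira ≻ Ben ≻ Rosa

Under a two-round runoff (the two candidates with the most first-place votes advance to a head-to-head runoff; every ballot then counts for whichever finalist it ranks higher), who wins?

Round 1 first-place votes: Alice 0, Kira 8, Sam 0, Tomás 16, Rosa 6, Ben 9. Tomás and Ben advance.
Runoff: Tomás is ranked above Ben on 30 ballots, Ben above Tomás on 9.

Tomás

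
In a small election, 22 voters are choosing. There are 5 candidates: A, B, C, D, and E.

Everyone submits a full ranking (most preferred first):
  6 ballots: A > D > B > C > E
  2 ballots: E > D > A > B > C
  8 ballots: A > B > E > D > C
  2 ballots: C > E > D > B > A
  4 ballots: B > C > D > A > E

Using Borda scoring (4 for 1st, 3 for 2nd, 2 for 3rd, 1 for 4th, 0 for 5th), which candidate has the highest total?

A: 6×4 + 2×2 + 8×4 + 2×0 + 4×1 = 64
B: 6×2 + 2×1 + 8×3 + 2×1 + 4×4 = 56
C: 6×1 + 2×0 + 8×0 + 2×4 + 4×3 = 26
D: 6×3 + 2×3 + 8×1 + 2×2 + 4×2 = 44
E: 6×0 + 2×4 + 8×2 + 2×3 + 4×0 = 30

A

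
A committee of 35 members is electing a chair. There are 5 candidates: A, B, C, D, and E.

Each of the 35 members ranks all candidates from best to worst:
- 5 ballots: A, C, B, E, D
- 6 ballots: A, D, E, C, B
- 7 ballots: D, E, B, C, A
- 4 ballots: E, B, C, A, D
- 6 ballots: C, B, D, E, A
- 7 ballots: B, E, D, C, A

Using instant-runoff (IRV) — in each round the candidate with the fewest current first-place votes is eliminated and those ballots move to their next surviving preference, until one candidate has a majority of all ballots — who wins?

Round 1: A 11, B 7, C 6, D 7, E 4. E eliminated.
Round 2: A 11, B 11, C 6, D 7. C eliminated.
Round 3: A 11, B 17, D 7. D eliminated.
Round 4: A 11, B 24. B has a majority (≥18).

B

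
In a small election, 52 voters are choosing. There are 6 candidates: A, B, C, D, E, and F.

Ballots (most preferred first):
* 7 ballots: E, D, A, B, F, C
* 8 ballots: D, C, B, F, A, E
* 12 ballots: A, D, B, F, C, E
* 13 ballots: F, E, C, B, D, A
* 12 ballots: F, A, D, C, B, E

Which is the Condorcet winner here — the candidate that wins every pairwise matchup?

D vs A: 28–24
D vs B: 39–13
D vs C: 39–13
D vs E: 32–20
D vs F: 27–25
D beats every other candidate.

D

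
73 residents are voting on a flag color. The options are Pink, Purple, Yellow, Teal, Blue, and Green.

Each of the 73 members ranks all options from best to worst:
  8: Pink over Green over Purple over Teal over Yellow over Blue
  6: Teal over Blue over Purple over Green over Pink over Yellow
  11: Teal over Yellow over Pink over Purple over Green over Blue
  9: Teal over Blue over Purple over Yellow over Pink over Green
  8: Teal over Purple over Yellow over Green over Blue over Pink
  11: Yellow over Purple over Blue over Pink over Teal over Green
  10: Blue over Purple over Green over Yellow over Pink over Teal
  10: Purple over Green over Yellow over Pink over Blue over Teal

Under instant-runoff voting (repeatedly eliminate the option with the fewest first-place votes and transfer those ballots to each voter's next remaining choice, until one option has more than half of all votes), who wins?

Purple

Round 1: Pink 8, Purple 10, Yellow 11, Teal 34, Blue 10, Green 0. Green eliminated.
Round 2: Pink 8, Purple 10, Yellow 11, Teal 34, Blue 10. Pink eliminated.
Round 3: Purple 18, Yellow 11, Teal 34, Blue 10. Blue eliminated.
Round 4: Purple 28, Yellow 11, Teal 34. Yellow eliminated.
Round 5: Purple 39, Teal 34. Purple has a majority (≥37).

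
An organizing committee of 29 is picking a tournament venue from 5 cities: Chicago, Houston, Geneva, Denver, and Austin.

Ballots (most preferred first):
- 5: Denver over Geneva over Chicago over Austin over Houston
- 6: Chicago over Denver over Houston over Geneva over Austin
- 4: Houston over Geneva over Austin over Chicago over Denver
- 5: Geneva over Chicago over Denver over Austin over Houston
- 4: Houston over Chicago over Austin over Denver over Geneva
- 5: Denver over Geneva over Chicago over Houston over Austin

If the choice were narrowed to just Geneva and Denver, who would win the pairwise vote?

Denver

Geneva is ranked above Denver on 9 ballots; Denver above Geneva on 20.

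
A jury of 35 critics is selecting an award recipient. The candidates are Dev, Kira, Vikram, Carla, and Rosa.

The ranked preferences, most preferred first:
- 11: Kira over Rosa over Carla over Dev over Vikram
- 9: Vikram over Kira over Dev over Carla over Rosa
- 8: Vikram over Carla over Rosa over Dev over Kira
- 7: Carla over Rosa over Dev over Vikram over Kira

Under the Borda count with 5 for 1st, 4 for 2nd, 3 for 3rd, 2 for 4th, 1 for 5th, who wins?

Carla

Dev: 11×2 + 9×3 + 8×2 + 7×3 = 86
Kira: 11×5 + 9×4 + 8×1 + 7×1 = 106
Vikram: 11×1 + 9×5 + 8×5 + 7×2 = 110
Carla: 11×3 + 9×2 + 8×4 + 7×5 = 118
Rosa: 11×4 + 9×1 + 8×3 + 7×4 = 105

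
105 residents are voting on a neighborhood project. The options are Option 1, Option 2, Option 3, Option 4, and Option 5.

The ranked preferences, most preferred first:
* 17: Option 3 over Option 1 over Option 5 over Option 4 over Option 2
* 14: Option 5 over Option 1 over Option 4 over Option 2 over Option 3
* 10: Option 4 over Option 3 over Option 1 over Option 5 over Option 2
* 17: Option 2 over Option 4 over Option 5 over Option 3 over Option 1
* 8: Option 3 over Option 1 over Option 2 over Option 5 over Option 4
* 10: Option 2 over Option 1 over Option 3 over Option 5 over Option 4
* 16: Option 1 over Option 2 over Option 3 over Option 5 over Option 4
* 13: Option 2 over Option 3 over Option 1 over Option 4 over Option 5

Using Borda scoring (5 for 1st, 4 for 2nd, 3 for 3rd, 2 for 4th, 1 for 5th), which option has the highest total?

Option 1

Option 1: 17×4 + 14×4 + 10×3 + 17×1 + 8×4 + 10×4 + 16×5 + 13×3 = 362
Option 2: 17×1 + 14×2 + 10×1 + 17×5 + 8×3 + 10×5 + 16×4 + 13×5 = 343
Option 3: 17×5 + 14×1 + 10×4 + 17×2 + 8×5 + 10×3 + 16×3 + 13×4 = 343
Option 4: 17×2 + 14×3 + 10×5 + 17×4 + 8×1 + 10×1 + 16×1 + 13×2 = 254
Option 5: 17×3 + 14×5 + 10×2 + 17×3 + 8×2 + 10×2 + 16×2 + 13×1 = 273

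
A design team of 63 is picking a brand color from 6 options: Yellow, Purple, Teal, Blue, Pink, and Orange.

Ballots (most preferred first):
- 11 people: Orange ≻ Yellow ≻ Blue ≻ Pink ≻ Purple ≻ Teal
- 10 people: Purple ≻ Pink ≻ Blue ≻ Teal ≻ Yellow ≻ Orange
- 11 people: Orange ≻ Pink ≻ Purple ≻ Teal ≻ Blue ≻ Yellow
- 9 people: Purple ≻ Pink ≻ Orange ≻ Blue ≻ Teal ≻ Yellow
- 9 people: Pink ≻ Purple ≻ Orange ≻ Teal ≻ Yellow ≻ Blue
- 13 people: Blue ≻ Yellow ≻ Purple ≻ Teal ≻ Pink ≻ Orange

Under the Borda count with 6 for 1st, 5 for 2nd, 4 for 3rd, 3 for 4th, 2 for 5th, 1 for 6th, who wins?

Yellow: 11×5 + 10×2 + 11×1 + 9×1 + 9×2 + 13×5 = 178
Purple: 11×2 + 10×6 + 11×4 + 9×6 + 9×5 + 13×4 = 277
Teal: 11×1 + 10×3 + 11×3 + 9×2 + 9×3 + 13×3 = 158
Blue: 11×4 + 10×4 + 11×2 + 9×3 + 9×1 + 13×6 = 220
Pink: 11×3 + 10×5 + 11×5 + 9×5 + 9×6 + 13×2 = 263
Orange: 11×6 + 10×1 + 11×6 + 9×4 + 9×4 + 13×1 = 227

Purple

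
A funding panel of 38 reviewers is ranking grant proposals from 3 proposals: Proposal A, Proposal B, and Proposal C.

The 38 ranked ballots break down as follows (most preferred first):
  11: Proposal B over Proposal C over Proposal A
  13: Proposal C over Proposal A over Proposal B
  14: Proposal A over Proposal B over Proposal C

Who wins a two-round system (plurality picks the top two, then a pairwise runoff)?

Round 1 first-place votes: Proposal A 14, Proposal B 11, Proposal C 13. Proposal A and Proposal C advance.
Runoff: Proposal A is ranked above Proposal C on 14 ballots, Proposal C above Proposal A on 24.

Proposal C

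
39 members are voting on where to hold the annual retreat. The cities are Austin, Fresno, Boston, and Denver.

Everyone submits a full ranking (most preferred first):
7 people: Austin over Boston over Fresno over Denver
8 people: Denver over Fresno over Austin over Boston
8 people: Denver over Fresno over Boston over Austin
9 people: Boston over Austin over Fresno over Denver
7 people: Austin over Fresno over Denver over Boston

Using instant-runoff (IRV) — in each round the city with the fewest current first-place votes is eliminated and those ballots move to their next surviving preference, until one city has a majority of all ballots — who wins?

Austin

Round 1: Austin 14, Fresno 0, Boston 9, Denver 16. Fresno eliminated.
Round 2: Austin 14, Boston 9, Denver 16. Boston eliminated.
Round 3: Austin 23, Denver 16. Austin has a majority (≥20).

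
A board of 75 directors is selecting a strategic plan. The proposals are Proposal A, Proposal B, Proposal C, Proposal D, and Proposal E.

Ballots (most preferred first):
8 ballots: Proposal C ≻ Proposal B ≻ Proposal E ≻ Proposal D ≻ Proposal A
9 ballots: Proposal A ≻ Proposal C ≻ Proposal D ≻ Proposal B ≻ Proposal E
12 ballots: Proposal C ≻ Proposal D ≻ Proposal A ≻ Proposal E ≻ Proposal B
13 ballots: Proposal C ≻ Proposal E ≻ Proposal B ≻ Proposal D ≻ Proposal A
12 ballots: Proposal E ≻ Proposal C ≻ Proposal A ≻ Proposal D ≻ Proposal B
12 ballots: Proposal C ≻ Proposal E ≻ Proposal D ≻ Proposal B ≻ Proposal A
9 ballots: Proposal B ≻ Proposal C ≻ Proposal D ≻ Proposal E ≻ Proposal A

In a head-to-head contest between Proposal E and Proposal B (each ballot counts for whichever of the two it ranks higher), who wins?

Proposal E is ranked above Proposal B on 49 ballots; Proposal B above Proposal E on 26.

Proposal E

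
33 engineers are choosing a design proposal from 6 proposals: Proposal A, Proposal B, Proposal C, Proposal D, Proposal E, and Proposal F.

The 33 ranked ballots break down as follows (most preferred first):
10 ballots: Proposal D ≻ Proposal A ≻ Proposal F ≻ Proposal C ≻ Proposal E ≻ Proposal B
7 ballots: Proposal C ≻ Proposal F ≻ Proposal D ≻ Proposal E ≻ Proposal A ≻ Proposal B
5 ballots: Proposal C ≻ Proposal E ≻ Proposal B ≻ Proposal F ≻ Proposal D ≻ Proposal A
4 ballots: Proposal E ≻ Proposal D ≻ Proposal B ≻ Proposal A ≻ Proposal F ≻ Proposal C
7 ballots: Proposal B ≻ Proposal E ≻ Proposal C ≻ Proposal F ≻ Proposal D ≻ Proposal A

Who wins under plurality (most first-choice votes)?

First-place votes: Proposal A 0, Proposal B 7, Proposal C 12, Proposal D 10, Proposal E 4, Proposal F 0.

Proposal C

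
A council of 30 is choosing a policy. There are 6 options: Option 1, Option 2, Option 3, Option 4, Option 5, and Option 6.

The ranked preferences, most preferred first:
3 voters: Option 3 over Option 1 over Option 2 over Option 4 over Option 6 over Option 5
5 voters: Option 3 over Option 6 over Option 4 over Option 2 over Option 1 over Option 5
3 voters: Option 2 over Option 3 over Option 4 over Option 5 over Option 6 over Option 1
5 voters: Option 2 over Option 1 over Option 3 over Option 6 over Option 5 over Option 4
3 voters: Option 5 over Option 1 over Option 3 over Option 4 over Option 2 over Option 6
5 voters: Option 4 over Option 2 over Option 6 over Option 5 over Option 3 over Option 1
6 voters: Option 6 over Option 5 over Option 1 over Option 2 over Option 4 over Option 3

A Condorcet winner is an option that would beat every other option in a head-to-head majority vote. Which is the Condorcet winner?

Option 2

Option 2 vs Option 1: 18–12
Option 2 vs Option 3: 19–11
Option 2 vs Option 4: 17–13
Option 2 vs Option 5: 21–9
Option 2 vs Option 6: 19–11
Option 2 beats every other option.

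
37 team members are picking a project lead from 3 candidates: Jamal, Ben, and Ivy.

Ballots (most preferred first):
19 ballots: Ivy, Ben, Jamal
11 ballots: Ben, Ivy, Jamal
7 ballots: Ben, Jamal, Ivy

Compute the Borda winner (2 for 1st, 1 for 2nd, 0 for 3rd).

Jamal: 19×0 + 11×0 + 7×1 = 7
Ben: 19×1 + 11×2 + 7×2 = 55
Ivy: 19×2 + 11×1 + 7×0 = 49

Ben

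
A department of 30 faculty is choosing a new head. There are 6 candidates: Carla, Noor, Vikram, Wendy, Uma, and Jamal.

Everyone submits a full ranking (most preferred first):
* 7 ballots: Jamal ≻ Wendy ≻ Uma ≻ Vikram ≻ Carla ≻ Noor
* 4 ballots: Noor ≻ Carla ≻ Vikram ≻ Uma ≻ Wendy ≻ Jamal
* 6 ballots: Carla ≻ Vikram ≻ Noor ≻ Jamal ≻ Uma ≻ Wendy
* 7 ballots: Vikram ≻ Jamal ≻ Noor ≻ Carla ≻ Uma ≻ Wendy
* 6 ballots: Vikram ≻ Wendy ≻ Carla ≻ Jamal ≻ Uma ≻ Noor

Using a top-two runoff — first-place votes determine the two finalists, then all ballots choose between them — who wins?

Round 1 first-place votes: Carla 6, Noor 4, Vikram 13, Wendy 0, Uma 0, Jamal 7. Vikram and Jamal advance.
Runoff: Vikram is ranked above Jamal on 23 ballots, Jamal above Vikram on 7.

Vikram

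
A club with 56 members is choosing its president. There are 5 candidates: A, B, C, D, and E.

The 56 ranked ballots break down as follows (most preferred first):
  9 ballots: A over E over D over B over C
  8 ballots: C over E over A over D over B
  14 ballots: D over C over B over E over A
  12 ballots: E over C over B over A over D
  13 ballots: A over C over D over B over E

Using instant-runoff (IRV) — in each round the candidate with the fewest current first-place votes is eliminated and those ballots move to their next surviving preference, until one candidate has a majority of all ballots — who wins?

Round 1: A 22, B 0, C 8, D 14, E 12. B eliminated.
Round 2: A 22, C 8, D 14, E 12. C eliminated.
Round 3: A 22, D 14, E 20. D eliminated.
Round 4: A 22, E 34. E has a majority (≥29).

E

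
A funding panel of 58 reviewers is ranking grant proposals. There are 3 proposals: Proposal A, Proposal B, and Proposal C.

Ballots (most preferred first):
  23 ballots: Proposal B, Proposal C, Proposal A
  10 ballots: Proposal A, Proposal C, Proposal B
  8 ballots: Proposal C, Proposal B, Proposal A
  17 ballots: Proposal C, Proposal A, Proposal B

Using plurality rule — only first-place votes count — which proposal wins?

Proposal C

First-place votes: Proposal A 10, Proposal B 23, Proposal C 25.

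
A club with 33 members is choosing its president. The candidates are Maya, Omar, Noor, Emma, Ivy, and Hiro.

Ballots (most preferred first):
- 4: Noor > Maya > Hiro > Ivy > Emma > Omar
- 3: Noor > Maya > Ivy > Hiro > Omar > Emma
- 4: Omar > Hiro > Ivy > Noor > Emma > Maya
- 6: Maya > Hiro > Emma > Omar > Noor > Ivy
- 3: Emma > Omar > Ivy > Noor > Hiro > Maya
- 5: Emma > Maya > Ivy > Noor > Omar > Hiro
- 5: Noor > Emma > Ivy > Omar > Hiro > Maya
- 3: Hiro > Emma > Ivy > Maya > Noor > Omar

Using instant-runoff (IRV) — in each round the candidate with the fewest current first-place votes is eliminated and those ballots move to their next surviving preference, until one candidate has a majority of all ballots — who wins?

Emma

Round 1: Maya 6, Omar 4, Noor 12, Emma 8, Ivy 0, Hiro 3. Ivy eliminated.
Round 2: Maya 6, Omar 4, Noor 12, Emma 8, Hiro 3. Hiro eliminated.
Round 3: Maya 6, Omar 4, Noor 12, Emma 11. Omar eliminated.
Round 4: Maya 6, Noor 16, Emma 11. Maya eliminated.
Round 5: Noor 16, Emma 17. Emma has a majority (≥17).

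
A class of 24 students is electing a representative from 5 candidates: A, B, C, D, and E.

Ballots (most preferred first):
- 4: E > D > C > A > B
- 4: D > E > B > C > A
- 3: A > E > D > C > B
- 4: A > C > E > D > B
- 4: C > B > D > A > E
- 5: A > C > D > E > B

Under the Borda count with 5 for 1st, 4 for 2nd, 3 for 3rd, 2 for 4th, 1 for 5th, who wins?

A: 4×2 + 4×1 + 3×5 + 4×5 + 4×2 + 5×5 = 80
B: 4×1 + 4×3 + 3×1 + 4×1 + 4×4 + 5×1 = 44
C: 4×3 + 4×2 + 3×2 + 4×4 + 4×5 + 5×4 = 82
D: 4×4 + 4×5 + 3×3 + 4×2 + 4×3 + 5×3 = 80
E: 4×5 + 4×4 + 3×4 + 4×3 + 4×1 + 5×2 = 74

C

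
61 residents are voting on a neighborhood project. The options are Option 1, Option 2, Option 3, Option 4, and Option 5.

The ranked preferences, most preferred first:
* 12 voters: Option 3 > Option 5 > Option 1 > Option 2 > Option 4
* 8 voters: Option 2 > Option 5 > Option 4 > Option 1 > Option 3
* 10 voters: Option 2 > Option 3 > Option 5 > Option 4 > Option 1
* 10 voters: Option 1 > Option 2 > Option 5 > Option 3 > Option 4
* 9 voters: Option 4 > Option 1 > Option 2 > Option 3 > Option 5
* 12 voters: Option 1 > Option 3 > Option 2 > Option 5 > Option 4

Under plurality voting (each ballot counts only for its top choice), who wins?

Option 1

First-place votes: Option 1 22, Option 2 18, Option 3 12, Option 4 9, Option 5 0.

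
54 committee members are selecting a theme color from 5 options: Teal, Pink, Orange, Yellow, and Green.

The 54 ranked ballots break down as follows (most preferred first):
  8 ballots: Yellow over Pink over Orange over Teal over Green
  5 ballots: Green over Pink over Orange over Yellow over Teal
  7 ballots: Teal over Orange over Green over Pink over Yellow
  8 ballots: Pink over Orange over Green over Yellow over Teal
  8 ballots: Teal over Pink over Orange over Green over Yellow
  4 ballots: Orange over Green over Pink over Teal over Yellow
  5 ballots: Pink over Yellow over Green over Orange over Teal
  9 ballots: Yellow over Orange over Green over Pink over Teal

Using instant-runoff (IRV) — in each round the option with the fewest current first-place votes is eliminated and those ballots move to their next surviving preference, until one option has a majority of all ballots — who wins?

Round 1: Teal 15, Pink 13, Orange 4, Yellow 17, Green 5. Orange eliminated.
Round 2: Teal 15, Pink 13, Yellow 17, Green 9. Green eliminated.
Round 3: Teal 15, Pink 22, Yellow 17. Teal eliminated.
Round 4: Pink 37, Yellow 17. Pink has a majority (≥28).

Pink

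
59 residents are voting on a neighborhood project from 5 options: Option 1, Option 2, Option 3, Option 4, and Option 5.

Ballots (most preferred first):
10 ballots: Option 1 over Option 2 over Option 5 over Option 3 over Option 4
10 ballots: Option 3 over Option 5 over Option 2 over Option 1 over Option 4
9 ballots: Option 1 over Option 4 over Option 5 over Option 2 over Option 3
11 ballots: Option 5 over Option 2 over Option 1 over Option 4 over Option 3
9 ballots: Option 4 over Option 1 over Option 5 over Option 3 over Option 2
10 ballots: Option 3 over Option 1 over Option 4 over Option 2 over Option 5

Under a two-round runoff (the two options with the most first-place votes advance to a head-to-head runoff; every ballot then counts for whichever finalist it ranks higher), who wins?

Option 1

Round 1 first-place votes: Option 1 19, Option 2 0, Option 3 20, Option 4 9, Option 5 11. Option 3 and Option 1 advance.
Runoff: Option 3 is ranked above Option 1 on 20 ballots, Option 1 above Option 3 on 39.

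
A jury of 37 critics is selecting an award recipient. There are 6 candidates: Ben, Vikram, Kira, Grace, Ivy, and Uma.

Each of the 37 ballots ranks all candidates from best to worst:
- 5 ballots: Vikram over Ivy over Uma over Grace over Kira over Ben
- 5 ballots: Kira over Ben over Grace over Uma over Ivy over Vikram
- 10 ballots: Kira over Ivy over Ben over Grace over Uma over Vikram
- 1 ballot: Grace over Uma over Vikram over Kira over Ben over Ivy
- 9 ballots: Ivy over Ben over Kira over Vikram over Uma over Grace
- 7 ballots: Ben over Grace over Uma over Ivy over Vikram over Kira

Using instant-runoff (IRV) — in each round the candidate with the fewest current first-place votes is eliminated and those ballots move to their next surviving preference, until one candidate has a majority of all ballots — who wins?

Round 1: Ben 7, Vikram 5, Kira 15, Grace 1, Ivy 9, Uma 0. Uma eliminated.
Round 2: Ben 7, Vikram 5, Kira 15, Grace 1, Ivy 9. Grace eliminated.
Round 3: Ben 7, Vikram 6, Kira 15, Ivy 9. Vikram eliminated.
Round 4: Ben 7, Kira 16, Ivy 14. Ben eliminated.
Round 5: Kira 16, Ivy 21. Ivy has a majority (≥19).

Ivy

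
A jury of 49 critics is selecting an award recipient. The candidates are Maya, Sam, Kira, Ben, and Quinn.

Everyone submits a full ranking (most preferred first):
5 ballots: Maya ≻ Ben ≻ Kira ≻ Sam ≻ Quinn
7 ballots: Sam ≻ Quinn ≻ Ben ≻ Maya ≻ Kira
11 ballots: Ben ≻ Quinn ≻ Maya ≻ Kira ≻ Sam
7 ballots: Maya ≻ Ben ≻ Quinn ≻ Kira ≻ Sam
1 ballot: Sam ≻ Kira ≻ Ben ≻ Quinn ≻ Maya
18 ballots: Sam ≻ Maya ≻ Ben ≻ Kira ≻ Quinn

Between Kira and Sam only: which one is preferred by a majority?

Kira is ranked above Sam on 23 ballots; Sam above Kira on 26.

Sam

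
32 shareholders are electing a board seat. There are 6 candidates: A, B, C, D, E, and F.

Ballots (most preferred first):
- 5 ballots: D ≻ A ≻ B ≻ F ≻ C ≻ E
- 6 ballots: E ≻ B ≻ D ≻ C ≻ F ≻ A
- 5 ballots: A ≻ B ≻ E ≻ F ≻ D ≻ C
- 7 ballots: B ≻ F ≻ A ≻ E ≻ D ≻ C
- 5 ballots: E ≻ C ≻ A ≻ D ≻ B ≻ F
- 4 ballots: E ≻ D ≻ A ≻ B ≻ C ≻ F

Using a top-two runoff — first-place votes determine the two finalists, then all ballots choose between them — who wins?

Round 1 first-place votes: A 5, B 7, C 0, D 5, E 15, F 0. E and B advance.
Runoff: E is ranked above B on 15 ballots, B above E on 17.

B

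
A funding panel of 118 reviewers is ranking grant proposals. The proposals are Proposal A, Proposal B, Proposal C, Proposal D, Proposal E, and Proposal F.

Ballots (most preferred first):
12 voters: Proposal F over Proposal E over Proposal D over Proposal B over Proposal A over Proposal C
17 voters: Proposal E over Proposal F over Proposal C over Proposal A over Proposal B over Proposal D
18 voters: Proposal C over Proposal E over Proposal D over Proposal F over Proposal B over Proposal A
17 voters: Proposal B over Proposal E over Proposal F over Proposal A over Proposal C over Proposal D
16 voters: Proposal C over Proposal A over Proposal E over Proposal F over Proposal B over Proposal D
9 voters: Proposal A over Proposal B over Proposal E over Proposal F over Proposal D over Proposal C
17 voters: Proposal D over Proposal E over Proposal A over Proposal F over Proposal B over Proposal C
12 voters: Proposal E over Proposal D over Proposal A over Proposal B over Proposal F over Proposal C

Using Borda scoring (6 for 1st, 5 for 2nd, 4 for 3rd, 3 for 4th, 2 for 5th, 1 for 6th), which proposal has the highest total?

Proposal E

Proposal A: 12×2 + 17×3 + 18×1 + 17×3 + 16×5 + 9×6 + 17×4 + 12×4 = 394
Proposal B: 12×3 + 17×2 + 18×2 + 17×6 + 16×2 + 9×5 + 17×2 + 12×3 = 355
Proposal C: 12×1 + 17×4 + 18×6 + 17×2 + 16×6 + 9×1 + 17×1 + 12×1 = 356
Proposal D: 12×4 + 17×1 + 18×4 + 17×1 + 16×1 + 9×2 + 17×6 + 12×5 = 350
Proposal E: 12×5 + 17×6 + 18×5 + 17×5 + 16×4 + 9×4 + 17×5 + 12×6 = 594
Proposal F: 12×6 + 17×5 + 18×3 + 17×4 + 16×3 + 9×3 + 17×3 + 12×2 = 429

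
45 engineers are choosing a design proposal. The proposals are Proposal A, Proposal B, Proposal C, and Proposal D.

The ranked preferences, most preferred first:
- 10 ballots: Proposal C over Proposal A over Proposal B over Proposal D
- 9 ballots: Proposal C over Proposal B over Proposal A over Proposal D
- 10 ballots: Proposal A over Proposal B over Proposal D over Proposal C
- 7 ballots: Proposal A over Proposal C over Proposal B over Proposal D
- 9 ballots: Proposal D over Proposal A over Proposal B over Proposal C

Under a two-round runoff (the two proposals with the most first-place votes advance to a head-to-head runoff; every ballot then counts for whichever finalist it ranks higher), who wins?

Round 1 first-place votes: Proposal A 17, Proposal B 0, Proposal C 19, Proposal D 9. Proposal C and Proposal A advance.
Runoff: Proposal C is ranked above Proposal A on 19 ballots, Proposal A above Proposal C on 26.

Proposal A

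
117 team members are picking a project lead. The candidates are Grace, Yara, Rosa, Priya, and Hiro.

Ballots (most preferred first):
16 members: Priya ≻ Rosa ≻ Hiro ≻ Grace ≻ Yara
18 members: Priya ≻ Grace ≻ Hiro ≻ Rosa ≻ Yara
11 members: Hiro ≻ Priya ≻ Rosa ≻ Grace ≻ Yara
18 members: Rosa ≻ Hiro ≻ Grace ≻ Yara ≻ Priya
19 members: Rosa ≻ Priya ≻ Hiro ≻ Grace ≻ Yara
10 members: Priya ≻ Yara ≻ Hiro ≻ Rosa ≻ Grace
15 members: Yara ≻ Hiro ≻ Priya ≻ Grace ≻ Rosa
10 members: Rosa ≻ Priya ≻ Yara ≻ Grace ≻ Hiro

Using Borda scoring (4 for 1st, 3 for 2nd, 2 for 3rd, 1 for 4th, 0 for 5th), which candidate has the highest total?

Priya

Grace: 16×1 + 18×3 + 11×1 + 18×2 + 19×1 + 10×0 + 15×1 + 10×1 = 161
Yara: 16×0 + 18×0 + 11×0 + 18×1 + 19×0 + 10×3 + 15×4 + 10×2 = 128
Rosa: 16×3 + 18×1 + 11×2 + 18×4 + 19×4 + 10×1 + 15×0 + 10×4 = 286
Priya: 16×4 + 18×4 + 11×3 + 18×0 + 19×3 + 10×4 + 15×2 + 10×3 = 326
Hiro: 16×2 + 18×2 + 11×4 + 18×3 + 19×2 + 10×2 + 15×3 + 10×0 = 269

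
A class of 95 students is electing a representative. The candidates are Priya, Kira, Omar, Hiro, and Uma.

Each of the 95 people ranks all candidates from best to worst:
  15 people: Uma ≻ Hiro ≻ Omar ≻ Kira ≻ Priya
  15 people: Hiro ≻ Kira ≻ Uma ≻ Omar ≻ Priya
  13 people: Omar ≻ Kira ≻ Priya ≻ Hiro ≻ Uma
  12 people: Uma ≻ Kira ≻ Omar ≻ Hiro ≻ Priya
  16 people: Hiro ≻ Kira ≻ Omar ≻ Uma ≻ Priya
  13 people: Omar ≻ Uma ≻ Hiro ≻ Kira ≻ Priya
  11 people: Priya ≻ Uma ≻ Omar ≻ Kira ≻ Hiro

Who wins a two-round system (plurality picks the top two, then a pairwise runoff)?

Uma

Round 1 first-place votes: Priya 11, Kira 0, Omar 26, Hiro 31, Uma 27. Hiro and Uma advance.
Runoff: Hiro is ranked above Uma on 44 ballots, Uma above Hiro on 51.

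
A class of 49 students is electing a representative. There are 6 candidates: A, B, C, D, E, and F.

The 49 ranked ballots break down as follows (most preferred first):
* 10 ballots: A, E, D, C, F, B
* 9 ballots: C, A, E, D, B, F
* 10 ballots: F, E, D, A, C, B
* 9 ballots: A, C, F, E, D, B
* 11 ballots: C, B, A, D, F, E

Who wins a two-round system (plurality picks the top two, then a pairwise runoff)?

Round 1 first-place votes: A 19, B 0, C 20, D 0, E 0, F 10. C and A advance.
Runoff: C is ranked above A on 20 ballots, A above C on 29.

A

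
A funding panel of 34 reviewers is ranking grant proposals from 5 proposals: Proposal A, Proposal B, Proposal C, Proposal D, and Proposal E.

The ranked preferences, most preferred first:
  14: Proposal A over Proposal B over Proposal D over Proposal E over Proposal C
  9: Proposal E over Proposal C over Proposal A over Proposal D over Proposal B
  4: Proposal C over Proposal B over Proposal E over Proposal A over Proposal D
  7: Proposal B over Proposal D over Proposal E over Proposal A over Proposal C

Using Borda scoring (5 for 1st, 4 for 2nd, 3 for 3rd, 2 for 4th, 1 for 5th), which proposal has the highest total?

Proposal A

Proposal A: 14×5 + 9×3 + 4×2 + 7×2 = 119
Proposal B: 14×4 + 9×1 + 4×4 + 7×5 = 116
Proposal C: 14×1 + 9×4 + 4×5 + 7×1 = 77
Proposal D: 14×3 + 9×2 + 4×1 + 7×4 = 92
Proposal E: 14×2 + 9×5 + 4×3 + 7×3 = 106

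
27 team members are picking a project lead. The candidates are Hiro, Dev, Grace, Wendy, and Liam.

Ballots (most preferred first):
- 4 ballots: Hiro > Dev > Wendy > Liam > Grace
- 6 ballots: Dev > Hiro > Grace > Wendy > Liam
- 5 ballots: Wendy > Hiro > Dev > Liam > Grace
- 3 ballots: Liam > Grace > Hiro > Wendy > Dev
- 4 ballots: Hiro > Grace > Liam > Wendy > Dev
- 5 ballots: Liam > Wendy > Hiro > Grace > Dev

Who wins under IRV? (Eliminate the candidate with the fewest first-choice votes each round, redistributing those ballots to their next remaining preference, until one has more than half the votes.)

Round 1: Hiro 8, Dev 6, Grace 0, Wendy 5, Liam 8. Grace eliminated.
Round 2: Hiro 8, Dev 6, Wendy 5, Liam 8. Wendy eliminated.
Round 3: Hiro 13, Dev 6, Liam 8. Dev eliminated.
Round 4: Hiro 19, Liam 8. Hiro has a majority (≥14).

Hiro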